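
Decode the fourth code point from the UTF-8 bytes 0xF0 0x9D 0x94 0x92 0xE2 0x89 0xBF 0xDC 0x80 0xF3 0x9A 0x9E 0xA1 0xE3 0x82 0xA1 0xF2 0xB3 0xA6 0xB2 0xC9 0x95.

U+DA7A1

Offset 0: leading byte 0xF0 = 11110000 → 4-byte char #1 = F0 9D 94 92.
Offset 4: leading byte 0xE2 = 11100010 → 3-byte char #2 = E2 89 BF.
Offset 7: leading byte 0xDC = 11011100 → 2-byte char #3 = DC 80.
Offset 9: leading byte 0xF3 = 11110011 → 4-byte char #4 = F3 9A 9E A1.
Leading byte 0xF3 = 11110011 matches 11110xxx → 4-byte sequence.
Byte 1: 0xF3 = 11110011, payload 011 (3 bits).
Byte 2: 0x9A = 10011010 (10xxxxxx ✓), payload 011010.
Byte 3: 0x9E = 10011110 (10xxxxxx ✓), payload 011110.
Byte 4: 0xA1 = 10100001 (10xxxxxx ✓), payload 100001.
Concatenate: 011011010011110100001 = 0xDA7A1 (21 bits → U+DA7A1).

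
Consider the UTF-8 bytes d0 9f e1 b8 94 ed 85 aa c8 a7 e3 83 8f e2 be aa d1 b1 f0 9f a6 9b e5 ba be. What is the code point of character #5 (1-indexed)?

U+30CF

Offset 0: leading byte 0xD0 = 11010000 → 2-byte char #1 = D0 9F.
Offset 2: leading byte 0xE1 = 11100001 → 3-byte char #2 = E1 B8 94.
Offset 5: leading byte 0xED = 11101101 → 3-byte char #3 = ED 85 AA.
Offset 8: leading byte 0xC8 = 11001000 → 2-byte char #4 = C8 A7.
Offset 10: leading byte 0xE3 = 11100011 → 3-byte char #5 = E3 83 8F.
Leading byte 0xE3 = 11100011 matches 1110xxxx → 3-byte sequence.
Byte 1: 0xE3 = 11100011, payload 0011 (4 bits).
Byte 2: 0x83 = 10000011 (10xxxxxx ✓), payload 000011.
Byte 3: 0x8F = 10001111 (10xxxxxx ✓), payload 001111.
Concatenate: 0011000011001111 = 0x30CF (16 bits → U+30CF).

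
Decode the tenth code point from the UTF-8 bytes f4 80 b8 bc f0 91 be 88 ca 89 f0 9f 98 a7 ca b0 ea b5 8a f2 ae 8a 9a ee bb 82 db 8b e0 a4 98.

U+0918

Offset 0: leading byte 0xF4 = 11110100 → 4-byte char #1 = F4 80 B8 BC.
Offset 4: leading byte 0xF0 = 11110000 → 4-byte char #2 = F0 91 BE 88.
Offset 8: leading byte 0xCA = 11001010 → 2-byte char #3 = CA 89.
Offset 10: leading byte 0xF0 = 11110000 → 4-byte char #4 = F0 9F 98 A7.
Offset 14: leading byte 0xCA = 11001010 → 2-byte char #5 = CA B0.
Offset 16: leading byte 0xEA = 11101010 → 3-byte char #6 = EA B5 8A.
Offset 19: leading byte 0xF2 = 11110010 → 4-byte char #7 = F2 AE 8A 9A.
Offset 23: leading byte 0xEE = 11101110 → 3-byte char #8 = EE BB 82.
Offset 26: leading byte 0xDB = 11011011 → 2-byte char #9 = DB 8B.
Offset 28: leading byte 0xE0 = 11100000 → 3-byte char #10 = E0 A4 98.
Leading byte 0xE0 = 11100000 matches 1110xxxx → 3-byte sequence.
Byte 1: 0xE0 = 11100000, payload 0000 (4 bits).
Byte 2: 0xA4 = 10100100 (10xxxxxx ✓), payload 100100.
Byte 3: 0x98 = 10011000 (10xxxxxx ✓), payload 011000.
Concatenate: 0000100100011000 = 0x918 (16 bits → U+0918).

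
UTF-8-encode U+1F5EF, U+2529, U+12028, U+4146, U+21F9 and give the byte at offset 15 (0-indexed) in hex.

U+1F5EF → 4-byte form F0 9F 97 AF at offsets 0–3.
U+2529 → 3-byte form E2 94 A9 at offsets 4–6.
U+12028 → 4-byte form F0 92 80 A8 at offsets 7–10.
U+4146 → 3-byte form E4 85 86 at offsets 11–13.
U+21F9 → 3-byte form E2 87 B9 at offsets 14–16.
Offset 15 falls in char 5's range; it's byte 2 of E2 87 B9 = 0x87.

0x87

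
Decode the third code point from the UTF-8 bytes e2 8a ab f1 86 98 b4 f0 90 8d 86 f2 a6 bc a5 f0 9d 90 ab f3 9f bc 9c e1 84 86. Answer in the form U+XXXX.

Offset 0: leading byte 0xE2 = 11100010 → 3-byte char #1 = E2 8A AB.
Offset 3: leading byte 0xF1 = 11110001 → 4-byte char #2 = F1 86 98 B4.
Offset 7: leading byte 0xF0 = 11110000 → 4-byte char #3 = F0 90 8D 86.
Leading byte 0xF0 = 11110000 matches 11110xxx → 4-byte sequence.
Byte 1: 0xF0 = 11110000, payload 000 (3 bits).
Byte 2: 0x90 = 10010000 (10xxxxxx ✓), payload 010000.
Byte 3: 0x8D = 10001101 (10xxxxxx ✓), payload 001101.
Byte 4: 0x86 = 10000110 (10xxxxxx ✓), payload 000110.
Concatenate: 000010000001101000110 = 0x10346 (21 bits → U+10346).

U+10346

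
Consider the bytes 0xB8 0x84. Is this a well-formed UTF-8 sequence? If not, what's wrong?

Byte 0xB8 = 10111000 has the form 10xxxxxx — a continuation byte — but there is no preceding leading byte.

invalid (continuation byte with no leading byte)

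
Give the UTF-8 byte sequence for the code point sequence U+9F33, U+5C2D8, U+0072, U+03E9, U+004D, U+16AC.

E9 BC B3 F1 9C 8B 98 72 CF A9 4D E1 9A AC

U+9F33: 3-byte form → E9 BC B3.
U+5C2D8: 4-byte form → F1 9C 8B 98.
U+0072: 1-byte form → 72.
U+03E9: 2-byte form → CF A9.
U+004D: 1-byte form → 4D.
U+16AC: 3-byte form → E1 9A AC.
Concatenated (14 bytes): E9 BC B3 F1 9C 8B 98 72 CF A9 4D E1 9A AC.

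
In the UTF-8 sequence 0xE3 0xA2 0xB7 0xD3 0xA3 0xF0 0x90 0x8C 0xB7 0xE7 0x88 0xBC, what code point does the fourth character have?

Offset 0: leading byte 0xE3 = 11100011 → 3-byte char #1 = E3 A2 B7.
Offset 3: leading byte 0xD3 = 11010011 → 2-byte char #2 = D3 A3.
Offset 5: leading byte 0xF0 = 11110000 → 4-byte char #3 = F0 90 8C B7.
Offset 9: leading byte 0xE7 = 11100111 → 3-byte char #4 = E7 88 BC.
Leading byte 0xE7 = 11100111 matches 1110xxxx → 3-byte sequence.
Byte 1: 0xE7 = 11100111, payload 0111 (4 bits).
Byte 2: 0x88 = 10001000 (10xxxxxx ✓), payload 001000.
Byte 3: 0xBC = 10111100 (10xxxxxx ✓), payload 111100.
Concatenate: 0111001000111100 = 0x723C (16 bits → U+723C).

U+723C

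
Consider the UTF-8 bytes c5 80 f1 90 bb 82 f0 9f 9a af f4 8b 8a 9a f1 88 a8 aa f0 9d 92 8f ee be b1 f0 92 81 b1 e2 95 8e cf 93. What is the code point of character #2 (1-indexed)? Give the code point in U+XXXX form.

U+50EC2

Offset 0: leading byte 0xC5 = 11000101 → 2-byte char #1 = C5 80.
Offset 2: leading byte 0xF1 = 11110001 → 4-byte char #2 = F1 90 BB 82.
Leading byte 0xF1 = 11110001 matches 11110xxx → 4-byte sequence.
Byte 1: 0xF1 = 11110001, payload 001 (3 bits).
Byte 2: 0x90 = 10010000 (10xxxxxx ✓), payload 010000.
Byte 3: 0xBB = 10111011 (10xxxxxx ✓), payload 111011.
Byte 4: 0x82 = 10000010 (10xxxxxx ✓), payload 000010.
Concatenate: 001010000111011000010 = 0x50EC2 (21 bits → U+50EC2).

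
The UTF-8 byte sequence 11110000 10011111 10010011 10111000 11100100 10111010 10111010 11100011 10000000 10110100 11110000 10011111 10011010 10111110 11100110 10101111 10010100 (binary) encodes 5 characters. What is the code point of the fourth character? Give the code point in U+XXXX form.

Offset 0: leading byte 0xF0 = 11110000 → 4-byte char #1 = F0 9F 93 B8.
Offset 4: leading byte 0xE4 = 11100100 → 3-byte char #2 = E4 BA BA.
Offset 7: leading byte 0xE3 = 11100011 → 3-byte char #3 = E3 80 B4.
Offset 10: leading byte 0xF0 = 11110000 → 4-byte char #4 = F0 9F 9A BE.
Leading byte 0xF0 = 11110000 matches 11110xxx → 4-byte sequence.
Byte 1: 0xF0 = 11110000, payload 000 (3 bits).
Byte 2: 0x9F = 10011111 (10xxxxxx ✓), payload 011111.
Byte 3: 0x9A = 10011010 (10xxxxxx ✓), payload 011010.
Byte 4: 0xBE = 10111110 (10xxxxxx ✓), payload 111110.
Concatenate: 000011111011010111110 = 0x1F6BE (21 bits → U+1F6BE).

U+1F6BE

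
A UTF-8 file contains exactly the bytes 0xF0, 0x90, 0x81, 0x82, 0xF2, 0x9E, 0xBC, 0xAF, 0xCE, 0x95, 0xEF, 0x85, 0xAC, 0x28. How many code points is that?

5

Byte at offset 0: 0xF0 = 11110000 → 4-byte char (#1). Advance 4.
Byte at offset 4: 0xF2 = 11110010 → 4-byte char (#2). Advance 4.
Byte at offset 8: 0xCE = 11001110 → 2-byte char (#3). Advance 2.
Byte at offset 10: 0xEF = 11101111 → 3-byte char (#4). Advance 3.
Byte at offset 13: 0x28 = 00101000 → 1-byte char (#5). Advance 1.
Reached end at offset 14 after 5 code points.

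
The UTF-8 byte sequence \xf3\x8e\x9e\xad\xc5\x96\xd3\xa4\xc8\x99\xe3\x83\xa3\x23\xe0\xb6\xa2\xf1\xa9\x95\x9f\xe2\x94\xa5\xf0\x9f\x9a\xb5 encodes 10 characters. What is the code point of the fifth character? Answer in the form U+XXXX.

U+30E3

Offset 0: leading byte 0xF3 = 11110011 → 4-byte char #1 = F3 8E 9E AD.
Offset 4: leading byte 0xC5 = 11000101 → 2-byte char #2 = C5 96.
Offset 6: leading byte 0xD3 = 11010011 → 2-byte char #3 = D3 A4.
Offset 8: leading byte 0xC8 = 11001000 → 2-byte char #4 = C8 99.
Offset 10: leading byte 0xE3 = 11100011 → 3-byte char #5 = E3 83 A3.
Leading byte 0xE3 = 11100011 matches 1110xxxx → 3-byte sequence.
Byte 1: 0xE3 = 11100011, payload 0011 (4 bits).
Byte 2: 0x83 = 10000011 (10xxxxxx ✓), payload 000011.
Byte 3: 0xA3 = 10100011 (10xxxxxx ✓), payload 100011.
Concatenate: 0011000011100011 = 0x30E3 (16 bits → U+30E3).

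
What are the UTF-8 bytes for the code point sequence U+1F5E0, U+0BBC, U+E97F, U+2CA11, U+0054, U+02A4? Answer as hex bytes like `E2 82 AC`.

U+1F5E0: 4-byte form → F0 9F 97 A0.
U+0BBC: 3-byte form → E0 AE BC.
U+E97F: 3-byte form → EE A5 BF.
U+2CA11: 4-byte form → F0 AC A8 91.
U+0054: 1-byte form → 54.
U+02A4: 2-byte form → CA A4.
Concatenated (17 bytes): F0 9F 97 A0 E0 AE BC EE A5 BF F0 AC A8 91 54 CA A4.

F0 9F 97 A0 E0 AE BC EE A5 BF F0 AC A8 91 54 CA A4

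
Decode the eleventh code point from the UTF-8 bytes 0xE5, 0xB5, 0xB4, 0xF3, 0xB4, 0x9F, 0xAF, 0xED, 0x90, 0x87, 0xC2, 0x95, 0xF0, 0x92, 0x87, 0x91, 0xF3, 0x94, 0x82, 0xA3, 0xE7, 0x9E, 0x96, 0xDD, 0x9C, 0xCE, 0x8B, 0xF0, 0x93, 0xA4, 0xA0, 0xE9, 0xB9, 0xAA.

Offset 0: leading byte 0xE5 = 11100101 → 3-byte char #1 = E5 B5 B4.
Offset 3: leading byte 0xF3 = 11110011 → 4-byte char #2 = F3 B4 9F AF.
Offset 7: leading byte 0xED = 11101101 → 3-byte char #3 = ED 90 87.
Offset 10: leading byte 0xC2 = 11000010 → 2-byte char #4 = C2 95.
Offset 12: leading byte 0xF0 = 11110000 → 4-byte char #5 = F0 92 87 91.
Offset 16: leading byte 0xF3 = 11110011 → 4-byte char #6 = F3 94 82 A3.
Offset 20: leading byte 0xE7 = 11100111 → 3-byte char #7 = E7 9E 96.
Offset 23: leading byte 0xDD = 11011101 → 2-byte char #8 = DD 9C.
Offset 25: leading byte 0xCE = 11001110 → 2-byte char #9 = CE 8B.
Offset 27: leading byte 0xF0 = 11110000 → 4-byte char #10 = F0 93 A4 A0.
Offset 31: leading byte 0xE9 = 11101001 → 3-byte char #11 = E9 B9 AA.
Leading byte 0xE9 = 11101001 matches 1110xxxx → 3-byte sequence.
Byte 1: 0xE9 = 11101001, payload 1001 (4 bits).
Byte 2: 0xB9 = 10111001 (10xxxxxx ✓), payload 111001.
Byte 3: 0xAA = 10101010 (10xxxxxx ✓), payload 101010.
Concatenate: 1001111001101010 = 0x9E6A (16 bits → U+9E6A).

U+9E6A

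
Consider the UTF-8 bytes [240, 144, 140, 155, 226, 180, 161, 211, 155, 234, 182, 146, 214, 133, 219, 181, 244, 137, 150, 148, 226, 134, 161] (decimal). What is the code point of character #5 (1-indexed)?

U+0585

Offset 0: leading byte 0xF0 = 11110000 → 4-byte char #1 = F0 90 8C 9B.
Offset 4: leading byte 0xE2 = 11100010 → 3-byte char #2 = E2 B4 A1.
Offset 7: leading byte 0xD3 = 11010011 → 2-byte char #3 = D3 9B.
Offset 9: leading byte 0xEA = 11101010 → 3-byte char #4 = EA B6 92.
Offset 12: leading byte 0xD6 = 11010110 → 2-byte char #5 = D6 85.
Leading byte 0xD6 = 11010110 matches 110xxxxx → 2-byte sequence.
Byte 1: 0xD6 = 11010110, payload 10110 (5 bits).
Byte 2: 0x85 = 10000101 (10xxxxxx ✓), payload 000101.
Concatenate: 10110000101 = 0x585 (11 bits → U+0585).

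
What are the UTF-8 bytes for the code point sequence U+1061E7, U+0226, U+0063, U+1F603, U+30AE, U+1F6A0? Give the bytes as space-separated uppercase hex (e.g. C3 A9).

F4 86 87 A7 C8 A6 63 F0 9F 98 83 E3 82 AE F0 9F 9A A0

U+1061E7: 4-byte form → F4 86 87 A7.
U+0226: 2-byte form → C8 A6.
U+0063: 1-byte form → 63.
U+1F603: 4-byte form → F0 9F 98 83.
U+30AE: 3-byte form → E3 82 AE.
U+1F6A0: 4-byte form → F0 9F 9A A0.
Concatenated (18 bytes): F4 86 87 A7 C8 A6 63 F0 9F 98 83 E3 82 AE F0 9F 9A A0.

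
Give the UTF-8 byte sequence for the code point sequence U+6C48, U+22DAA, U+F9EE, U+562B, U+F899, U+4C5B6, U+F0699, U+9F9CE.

E6 B1 88 F0 A2 B6 AA EF A7 AE E5 98 AB EF A2 99 F1 8C 96 B6 F3 B0 9A 99 F2 9F A7 8E

U+6C48: 3-byte form → E6 B1 88.
U+22DAA: 4-byte form → F0 A2 B6 AA.
U+F9EE: 3-byte form → EF A7 AE.
U+562B: 3-byte form → E5 98 AB.
U+F899: 3-byte form → EF A2 99.
U+4C5B6: 4-byte form → F1 8C 96 B6.
U+F0699: 4-byte form → F3 B0 9A 99.
U+9F9CE: 4-byte form → F2 9F A7 8E.
Concatenated (28 bytes): E6 B1 88 F0 A2 B6 AA EF A7 AE E5 98 AB EF A2 99 F1 8C 96 B6 F3 B0 9A 99 F2 9F A7 8E.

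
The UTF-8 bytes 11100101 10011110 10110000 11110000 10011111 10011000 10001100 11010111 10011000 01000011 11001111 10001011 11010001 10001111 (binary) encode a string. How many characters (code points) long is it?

Byte at offset 0: 0xE5 = 11100101 → 3-byte char (#1). Advance 3.
Byte at offset 3: 0xF0 = 11110000 → 4-byte char (#2). Advance 4.
Byte at offset 7: 0xD7 = 11010111 → 2-byte char (#3). Advance 2.
Byte at offset 9: 0x43 = 01000011 → 1-byte char (#4). Advance 1.
Byte at offset 10: 0xCF = 11001111 → 2-byte char (#5). Advance 2.
Byte at offset 12: 0xD1 = 11010001 → 2-byte char (#6). Advance 2.
Reached end at offset 14 after 6 code points.

6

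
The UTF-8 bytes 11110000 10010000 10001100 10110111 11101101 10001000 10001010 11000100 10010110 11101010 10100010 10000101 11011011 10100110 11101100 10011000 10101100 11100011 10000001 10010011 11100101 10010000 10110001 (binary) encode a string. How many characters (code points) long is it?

8

Byte at offset 0: 0xF0 = 11110000 → 4-byte char (#1). Advance 4.
Byte at offset 4: 0xED = 11101101 → 3-byte char (#2). Advance 3.
Byte at offset 7: 0xC4 = 11000100 → 2-byte char (#3). Advance 2.
Byte at offset 9: 0xEA = 11101010 → 3-byte char (#4). Advance 3.
Byte at offset 12: 0xDB = 11011011 → 2-byte char (#5). Advance 2.
Byte at offset 14: 0xEC = 11101100 → 3-byte char (#6). Advance 3.
Byte at offset 17: 0xE3 = 11100011 → 3-byte char (#7). Advance 3.
Byte at offset 20: 0xE5 = 11100101 → 3-byte char (#8). Advance 3.
Reached end at offset 23 after 8 code points.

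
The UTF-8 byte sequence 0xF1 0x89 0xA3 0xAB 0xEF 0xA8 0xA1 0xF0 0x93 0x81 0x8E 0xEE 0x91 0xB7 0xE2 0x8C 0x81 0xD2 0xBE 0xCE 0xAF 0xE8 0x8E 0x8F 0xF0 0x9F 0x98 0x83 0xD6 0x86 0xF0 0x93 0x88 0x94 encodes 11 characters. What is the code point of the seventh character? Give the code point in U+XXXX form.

Offset 0: leading byte 0xF1 = 11110001 → 4-byte char #1 = F1 89 A3 AB.
Offset 4: leading byte 0xEF = 11101111 → 3-byte char #2 = EF A8 A1.
Offset 7: leading byte 0xF0 = 11110000 → 4-byte char #3 = F0 93 81 8E.
Offset 11: leading byte 0xEE = 11101110 → 3-byte char #4 = EE 91 B7.
Offset 14: leading byte 0xE2 = 11100010 → 3-byte char #5 = E2 8C 81.
Offset 17: leading byte 0xD2 = 11010010 → 2-byte char #6 = D2 BE.
Offset 19: leading byte 0xCE = 11001110 → 2-byte char #7 = CE AF.
Leading byte 0xCE = 11001110 matches 110xxxxx → 2-byte sequence.
Byte 1: 0xCE = 11001110, payload 01110 (5 bits).
Byte 2: 0xAF = 10101111 (10xxxxxx ✓), payload 101111.
Concatenate: 01110101111 = 0x3AF (11 bits → U+03AF).

U+03AF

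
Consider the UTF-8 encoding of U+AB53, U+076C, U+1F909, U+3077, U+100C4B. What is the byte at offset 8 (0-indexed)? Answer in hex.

0x89

U+AB53 → 3-byte form EA AD 93 at offsets 0–2.
U+076C → 2-byte form DD AC at offsets 3–4.
U+1F909 → 4-byte form F0 9F A4 89 at offsets 5–8.
Offset 8 falls in char 3's range; it's byte 4 of F0 9F A4 89 = 0x89.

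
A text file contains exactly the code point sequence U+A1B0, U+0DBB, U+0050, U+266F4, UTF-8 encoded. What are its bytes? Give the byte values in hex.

EA 86 B0 E0 B6 BB 50 F0 A6 9B B4

U+A1B0: 3-byte form → EA 86 B0.
U+0DBB: 3-byte form → E0 B6 BB.
U+0050: 1-byte form → 50.
U+266F4: 4-byte form → F0 A6 9B B4.
Concatenated (11 bytes): EA 86 B0 E0 B6 BB 50 F0 A6 9B B4.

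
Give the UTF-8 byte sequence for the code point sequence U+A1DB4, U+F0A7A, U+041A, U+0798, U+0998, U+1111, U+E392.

U+A1DB4: 4-byte form → F2 A1 B6 B4.
U+F0A7A: 4-byte form → F3 B0 A9 BA.
U+041A: 2-byte form → D0 9A.
U+0798: 2-byte form → DE 98.
U+0998: 3-byte form → E0 A6 98.
U+1111: 3-byte form → E1 84 91.
U+E392: 3-byte form → EE 8E 92.
Concatenated (21 bytes): F2 A1 B6 B4 F3 B0 A9 BA D0 9A DE 98 E0 A6 98 E1 84 91 EE 8E 92.

F2 A1 B6 B4 F3 B0 A9 BA D0 9A DE 98 E0 A6 98 E1 84 91 EE 8E 92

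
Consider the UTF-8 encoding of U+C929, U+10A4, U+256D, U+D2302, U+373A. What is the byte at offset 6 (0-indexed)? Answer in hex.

0xE2

U+C929 → 3-byte form EC A4 A9 at offsets 0–2.
U+10A4 → 3-byte form E1 82 A4 at offsets 3–5.
U+256D → 3-byte form E2 95 AD at offsets 6–8.
Offset 6 falls in char 3's range; it's byte 1 of E2 95 AD = 0xE2.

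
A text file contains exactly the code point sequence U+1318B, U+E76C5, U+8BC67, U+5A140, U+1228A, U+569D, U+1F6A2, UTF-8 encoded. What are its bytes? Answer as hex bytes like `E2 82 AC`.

F0 93 86 8B F3 A7 9B 85 F2 8B B1 A7 F1 9A 85 80 F0 92 8A 8A E5 9A 9D F0 9F 9A A2

U+1318B: 4-byte form → F0 93 86 8B.
U+E76C5: 4-byte form → F3 A7 9B 85.
U+8BC67: 4-byte form → F2 8B B1 A7.
U+5A140: 4-byte form → F1 9A 85 80.
U+1228A: 4-byte form → F0 92 8A 8A.
U+569D: 3-byte form → E5 9A 9D.
U+1F6A2: 4-byte form → F0 9F 9A A2.
Concatenated (27 bytes): F0 93 86 8B F3 A7 9B 85 F2 8B B1 A7 F1 9A 85 80 F0 92 8A 8A E5 9A 9D F0 9F 9A A2.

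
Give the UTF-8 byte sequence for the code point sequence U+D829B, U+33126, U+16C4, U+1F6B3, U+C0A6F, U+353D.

U+D829B: 4-byte form → F3 98 8A 9B.
U+33126: 4-byte form → F0 B3 84 A6.
U+16C4: 3-byte form → E1 9B 84.
U+1F6B3: 4-byte form → F0 9F 9A B3.
U+C0A6F: 4-byte form → F3 80 A9 AF.
U+353D: 3-byte form → E3 94 BD.
Concatenated (22 bytes): F3 98 8A 9B F0 B3 84 A6 E1 9B 84 F0 9F 9A B3 F3 80 A9 AF E3 94 BD.

F3 98 8A 9B F0 B3 84 A6 E1 9B 84 F0 9F 9A B3 F3 80 A9 AF E3 94 BD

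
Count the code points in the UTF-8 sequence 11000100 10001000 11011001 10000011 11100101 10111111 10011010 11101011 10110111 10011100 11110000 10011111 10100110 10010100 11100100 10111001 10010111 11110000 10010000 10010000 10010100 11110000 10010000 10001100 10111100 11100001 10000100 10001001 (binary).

9

Byte at offset 0: 0xC4 = 11000100 → 2-byte char (#1). Advance 2.
Byte at offset 2: 0xD9 = 11011001 → 2-byte char (#2). Advance 2.
Byte at offset 4: 0xE5 = 11100101 → 3-byte char (#3). Advance 3.
Byte at offset 7: 0xEB = 11101011 → 3-byte char (#4). Advance 3.
Byte at offset 10: 0xF0 = 11110000 → 4-byte char (#5). Advance 4.
Byte at offset 14: 0xE4 = 11100100 → 3-byte char (#6). Advance 3.
Byte at offset 17: 0xF0 = 11110000 → 4-byte char (#7). Advance 4.
Byte at offset 21: 0xF0 = 11110000 → 4-byte char (#8). Advance 4.
Byte at offset 25: 0xE1 = 11100001 → 3-byte char (#9). Advance 3.
Reached end at offset 28 after 9 code points.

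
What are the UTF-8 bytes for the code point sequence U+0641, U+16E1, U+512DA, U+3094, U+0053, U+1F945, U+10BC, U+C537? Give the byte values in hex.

U+0641: 2-byte form → D9 81.
U+16E1: 3-byte form → E1 9B A1.
U+512DA: 4-byte form → F1 91 8B 9A.
U+3094: 3-byte form → E3 82 94.
U+0053: 1-byte form → 53.
U+1F945: 4-byte form → F0 9F A5 85.
U+10BC: 3-byte form → E1 82 BC.
U+C537: 3-byte form → EC 94 B7.
Concatenated (23 bytes): D9 81 E1 9B A1 F1 91 8B 9A E3 82 94 53 F0 9F A5 85 E1 82 BC EC 94 B7.

D9 81 E1 9B A1 F1 91 8B 9A E3 82 94 53 F0 9F A5 85 E1 82 BC EC 94 B7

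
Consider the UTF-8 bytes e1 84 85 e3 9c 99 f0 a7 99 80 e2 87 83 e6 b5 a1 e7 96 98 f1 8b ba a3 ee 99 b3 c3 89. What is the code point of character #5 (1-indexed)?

Offset 0: leading byte 0xE1 = 11100001 → 3-byte char #1 = E1 84 85.
Offset 3: leading byte 0xE3 = 11100011 → 3-byte char #2 = E3 9C 99.
Offset 6: leading byte 0xF0 = 11110000 → 4-byte char #3 = F0 A7 99 80.
Offset 10: leading byte 0xE2 = 11100010 → 3-byte char #4 = E2 87 83.
Offset 13: leading byte 0xE6 = 11100110 → 3-byte char #5 = E6 B5 A1.
Leading byte 0xE6 = 11100110 matches 1110xxxx → 3-byte sequence.
Byte 1: 0xE6 = 11100110, payload 0110 (4 bits).
Byte 2: 0xB5 = 10110101 (10xxxxxx ✓), payload 110101.
Byte 3: 0xA1 = 10100001 (10xxxxxx ✓), payload 100001.
Concatenate: 0110110101100001 = 0x6D61 (16 bits → U+6D61).

U+6D61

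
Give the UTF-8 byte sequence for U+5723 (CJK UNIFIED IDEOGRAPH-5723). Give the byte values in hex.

E5 9C A3

U+5723 = 0x5723 = 22307 decimal. In range U+0800–U+FFFF → 3-byte form: 1110xxxx 10xxxxxx 10xxxxxx.
Binary (16 bits): 0101011100100011.
Split 4+6+6: 0101 | 011100 | 100011.
Byte 1: 11100101 = 0xE5.
Byte 2: 10011100 = 0x9C.
Byte 3: 10100011 = 0xA3.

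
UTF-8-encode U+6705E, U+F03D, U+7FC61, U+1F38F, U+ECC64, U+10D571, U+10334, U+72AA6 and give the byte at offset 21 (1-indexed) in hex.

1-indexed offset 21 is 0-indexed offset 20.
U+6705E → 4-byte form F1 A7 81 9E at offsets 0–3.
U+F03D → 3-byte form EF 80 BD at offsets 4–6.
U+7FC61 → 4-byte form F1 BF B1 A1 at offsets 7–10.
U+1F38F → 4-byte form F0 9F 8E 8F at offsets 11–14.
U+ECC64 → 4-byte form F3 AC B1 A4 at offsets 15–18.
U+10D571 → 4-byte form F4 8D 95 B1 at offsets 19–22.
Offset 20 falls in char 6's range; it's byte 2 of F4 8D 95 B1 = 0x8D.

0x8D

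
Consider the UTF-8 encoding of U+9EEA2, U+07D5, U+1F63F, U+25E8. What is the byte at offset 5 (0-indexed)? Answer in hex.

U+9EEA2 → 4-byte form F2 9E BA A2 at offsets 0–3.
U+07D5 → 2-byte form DF 95 at offsets 4–5.
Offset 5 falls in char 2's range; it's byte 2 of DF 95 = 0x95.

0x95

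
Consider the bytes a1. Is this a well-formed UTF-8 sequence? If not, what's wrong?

Byte 0xA1 = 10100001 has the form 10xxxxxx — a continuation byte — but there is no preceding leading byte.

invalid (continuation byte with no leading byte)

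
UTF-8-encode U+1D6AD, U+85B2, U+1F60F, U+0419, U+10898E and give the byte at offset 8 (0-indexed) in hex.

0x9F

U+1D6AD → 4-byte form F0 9D 9A AD at offsets 0–3.
U+85B2 → 3-byte form E8 96 B2 at offsets 4–6.
U+1F60F → 4-byte form F0 9F 98 8F at offsets 7–10.
Offset 8 falls in char 3's range; it's byte 2 of F0 9F 98 8F = 0x9F.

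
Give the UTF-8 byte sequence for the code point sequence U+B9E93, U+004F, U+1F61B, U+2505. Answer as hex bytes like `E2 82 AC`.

U+B9E93: 4-byte form → F2 B9 BA 93.
U+004F: 1-byte form → 4F.
U+1F61B: 4-byte form → F0 9F 98 9B.
U+2505: 3-byte form → E2 94 85.
Concatenated (12 bytes): F2 B9 BA 93 4F F0 9F 98 9B E2 94 85.

F2 B9 BA 93 4F F0 9F 98 9B E2 94 85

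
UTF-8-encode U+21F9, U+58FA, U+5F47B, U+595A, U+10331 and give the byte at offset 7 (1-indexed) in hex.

1-indexed offset 7 is 0-indexed offset 6.
U+21F9 → 3-byte form E2 87 B9 at offsets 0–2.
U+58FA → 3-byte form E5 A3 BA at offsets 3–5.
U+5F47B → 4-byte form F1 9F 91 BB at offsets 6–9.
Offset 6 falls in char 3's range; it's byte 1 of F1 9F 91 BB = 0xF1.

0xF1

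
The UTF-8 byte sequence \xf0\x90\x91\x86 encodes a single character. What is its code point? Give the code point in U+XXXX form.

U+10446

Leading byte 0xF0 = 11110000 matches 11110xxx → 4-byte sequence.
Byte 1: 0xF0 = 11110000, payload 000 (3 bits).
Byte 2: 0x90 = 10010000 (10xxxxxx ✓), payload 010000.
Byte 3: 0x91 = 10010001 (10xxxxxx ✓), payload 010001.
Byte 4: 0x86 = 10000110 (10xxxxxx ✓), payload 000110.
Concatenate: 000010000010001000110 = 0x10446 (21 bits → U+10446).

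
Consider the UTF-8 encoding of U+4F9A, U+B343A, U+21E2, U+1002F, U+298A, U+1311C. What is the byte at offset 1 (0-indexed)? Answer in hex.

0xBE

U+4F9A → 3-byte form E4 BE 9A at offsets 0–2.
Offset 1 falls in char 1's range; it's byte 2 of E4 BE 9A = 0xBE.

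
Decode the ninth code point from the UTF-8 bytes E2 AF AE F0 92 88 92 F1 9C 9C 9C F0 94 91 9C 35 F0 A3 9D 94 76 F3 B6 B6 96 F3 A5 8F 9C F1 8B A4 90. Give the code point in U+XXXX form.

U+E53DC

Offset 0: leading byte 0xE2 = 11100010 → 3-byte char #1 = E2 AF AE.
Offset 3: leading byte 0xF0 = 11110000 → 4-byte char #2 = F0 92 88 92.
Offset 7: leading byte 0xF1 = 11110001 → 4-byte char #3 = F1 9C 9C 9C.
Offset 11: leading byte 0xF0 = 11110000 → 4-byte char #4 = F0 94 91 9C.
Offset 15: leading byte 0x35 = 00110101 → 1-byte char #5 = 35.
Offset 16: leading byte 0xF0 = 11110000 → 4-byte char #6 = F0 A3 9D 94.
Offset 20: leading byte 0x76 = 01110110 → 1-byte char #7 = 76.
Offset 21: leading byte 0xF3 = 11110011 → 4-byte char #8 = F3 B6 B6 96.
Offset 25: leading byte 0xF3 = 11110011 → 4-byte char #9 = F3 A5 8F 9C.
Leading byte 0xF3 = 11110011 matches 11110xxx → 4-byte sequence.
Byte 1: 0xF3 = 11110011, payload 011 (3 bits).
Byte 2: 0xA5 = 10100101 (10xxxxxx ✓), payload 100101.
Byte 3: 0x8F = 10001111 (10xxxxxx ✓), payload 001111.
Byte 4: 0x9C = 10011100 (10xxxxxx ✓), payload 011100.
Concatenate: 011100101001111011100 = 0xE53DC (21 bits → U+E53DC).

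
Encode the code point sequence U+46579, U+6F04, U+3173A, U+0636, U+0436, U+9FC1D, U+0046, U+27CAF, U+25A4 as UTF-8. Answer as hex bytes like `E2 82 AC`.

U+46579: 4-byte form → F1 86 95 B9.
U+6F04: 3-byte form → E6 BC 84.
U+3173A: 4-byte form → F0 B1 9C BA.
U+0636: 2-byte form → D8 B6.
U+0436: 2-byte form → D0 B6.
U+9FC1D: 4-byte form → F2 9F B0 9D.
U+0046: 1-byte form → 46.
U+27CAF: 4-byte form → F0 A7 B2 AF.
U+25A4: 3-byte form → E2 96 A4.
Concatenated (27 bytes): F1 86 95 B9 E6 BC 84 F0 B1 9C BA D8 B6 D0 B6 F2 9F B0 9D 46 F0 A7 B2 AF E2 96 A4.

F1 86 95 B9 E6 BC 84 F0 B1 9C BA D8 B6 D0 B6 F2 9F B0 9D 46 F0 A7 B2 AF E2 96 A4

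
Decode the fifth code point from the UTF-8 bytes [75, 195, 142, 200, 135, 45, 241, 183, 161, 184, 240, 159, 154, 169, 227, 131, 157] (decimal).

Offset 0: leading byte 0x4B = 01001011 → 1-byte char #1 = 4B.
Offset 1: leading byte 0xC3 = 11000011 → 2-byte char #2 = C3 8E.
Offset 3: leading byte 0xC8 = 11001000 → 2-byte char #3 = C8 87.
Offset 5: leading byte 0x2D = 00101101 → 1-byte char #4 = 2D.
Offset 6: leading byte 0xF1 = 11110001 → 4-byte char #5 = F1 B7 A1 B8.
Leading byte 0xF1 = 11110001 matches 11110xxx → 4-byte sequence.
Byte 1: 0xF1 = 11110001, payload 001 (3 bits).
Byte 2: 0xB7 = 10110111 (10xxxxxx ✓), payload 110111.
Byte 3: 0xA1 = 10100001 (10xxxxxx ✓), payload 100001.
Byte 4: 0xB8 = 10111000 (10xxxxxx ✓), payload 111000.
Concatenate: 001110111100001111000 = 0x77878 (21 bits → U+77878).

U+77878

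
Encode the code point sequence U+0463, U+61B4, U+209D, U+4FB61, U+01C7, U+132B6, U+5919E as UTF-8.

U+0463: 2-byte form → D1 A3.
U+61B4: 3-byte form → E6 86 B4.
U+209D: 3-byte form → E2 82 9D.
U+4FB61: 4-byte form → F1 8F AD A1.
U+01C7: 2-byte form → C7 87.
U+132B6: 4-byte form → F0 93 8A B6.
U+5919E: 4-byte form → F1 99 86 9E.
Concatenated (22 bytes): D1 A3 E6 86 B4 E2 82 9D F1 8F AD A1 C7 87 F0 93 8A B6 F1 99 86 9E.

D1 A3 E6 86 B4 E2 82 9D F1 8F AD A1 C7 87 F0 93 8A B6 F1 99 86 9E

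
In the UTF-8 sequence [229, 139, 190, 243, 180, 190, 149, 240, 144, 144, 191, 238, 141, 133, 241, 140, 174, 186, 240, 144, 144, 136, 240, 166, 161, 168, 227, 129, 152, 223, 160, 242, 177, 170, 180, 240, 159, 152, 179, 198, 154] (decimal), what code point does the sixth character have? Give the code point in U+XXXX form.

Offset 0: leading byte 0xE5 = 11100101 → 3-byte char #1 = E5 8B BE.
Offset 3: leading byte 0xF3 = 11110011 → 4-byte char #2 = F3 B4 BE 95.
Offset 7: leading byte 0xF0 = 11110000 → 4-byte char #3 = F0 90 90 BF.
Offset 11: leading byte 0xEE = 11101110 → 3-byte char #4 = EE 8D 85.
Offset 14: leading byte 0xF1 = 11110001 → 4-byte char #5 = F1 8C AE BA.
Offset 18: leading byte 0xF0 = 11110000 → 4-byte char #6 = F0 90 90 88.
Leading byte 0xF0 = 11110000 matches 11110xxx → 4-byte sequence.
Byte 1: 0xF0 = 11110000, payload 000 (3 bits).
Byte 2: 0x90 = 10010000 (10xxxxxx ✓), payload 010000.
Byte 3: 0x90 = 10010000 (10xxxxxx ✓), payload 010000.
Byte 4: 0x88 = 10001000 (10xxxxxx ✓), payload 001000.
Concatenate: 000010000010000001000 = 0x10408 (21 bits → U+10408).

U+10408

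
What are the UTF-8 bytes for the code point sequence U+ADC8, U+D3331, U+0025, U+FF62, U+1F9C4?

EA B7 88 F3 93 8C B1 25 EF BD A2 F0 9F A7 84

U+ADC8: 3-byte form → EA B7 88.
U+D3331: 4-byte form → F3 93 8C B1.
U+0025: 1-byte form → 25.
U+FF62: 3-byte form → EF BD A2.
U+1F9C4: 4-byte form → F0 9F A7 84.
Concatenated (15 bytes): EA B7 88 F3 93 8C B1 25 EF BD A2 F0 9F A7 84.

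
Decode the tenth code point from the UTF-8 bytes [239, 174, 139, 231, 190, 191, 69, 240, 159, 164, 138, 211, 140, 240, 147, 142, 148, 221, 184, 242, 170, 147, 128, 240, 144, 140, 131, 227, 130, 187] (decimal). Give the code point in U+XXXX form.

Offset 0: leading byte 0xEF = 11101111 → 3-byte char #1 = EF AE 8B.
Offset 3: leading byte 0xE7 = 11100111 → 3-byte char #2 = E7 BE BF.
Offset 6: leading byte 0x45 = 01000101 → 1-byte char #3 = 45.
Offset 7: leading byte 0xF0 = 11110000 → 4-byte char #4 = F0 9F A4 8A.
Offset 11: leading byte 0xD3 = 11010011 → 2-byte char #5 = D3 8C.
Offset 13: leading byte 0xF0 = 11110000 → 4-byte char #6 = F0 93 8E 94.
Offset 17: leading byte 0xDD = 11011101 → 2-byte char #7 = DD B8.
Offset 19: leading byte 0xF2 = 11110010 → 4-byte char #8 = F2 AA 93 80.
Offset 23: leading byte 0xF0 = 11110000 → 4-byte char #9 = F0 90 8C 83.
Offset 27: leading byte 0xE3 = 11100011 → 3-byte char #10 = E3 82 BB.
Leading byte 0xE3 = 11100011 matches 1110xxxx → 3-byte sequence.
Byte 1: 0xE3 = 11100011, payload 0011 (4 bits).
Byte 2: 0x82 = 10000010 (10xxxxxx ✓), payload 000010.
Byte 3: 0xBB = 10111011 (10xxxxxx ✓), payload 111011.
Concatenate: 0011000010111011 = 0x30BB (16 bits → U+30BB).

U+30BB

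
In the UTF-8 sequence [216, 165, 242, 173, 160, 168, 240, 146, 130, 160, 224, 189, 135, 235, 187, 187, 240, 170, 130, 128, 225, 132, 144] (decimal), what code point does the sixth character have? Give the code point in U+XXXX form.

U+2A080

Offset 0: leading byte 0xD8 = 11011000 → 2-byte char #1 = D8 A5.
Offset 2: leading byte 0xF2 = 11110010 → 4-byte char #2 = F2 AD A0 A8.
Offset 6: leading byte 0xF0 = 11110000 → 4-byte char #3 = F0 92 82 A0.
Offset 10: leading byte 0xE0 = 11100000 → 3-byte char #4 = E0 BD 87.
Offset 13: leading byte 0xEB = 11101011 → 3-byte char #5 = EB BB BB.
Offset 16: leading byte 0xF0 = 11110000 → 4-byte char #6 = F0 AA 82 80.
Leading byte 0xF0 = 11110000 matches 11110xxx → 4-byte sequence.
Byte 1: 0xF0 = 11110000, payload 000 (3 bits).
Byte 2: 0xAA = 10101010 (10xxxxxx ✓), payload 101010.
Byte 3: 0x82 = 10000010 (10xxxxxx ✓), payload 000010.
Byte 4: 0x80 = 10000000 (10xxxxxx ✓), payload 000000.
Concatenate: 000101010000010000000 = 0x2A080 (21 bits → U+2A080).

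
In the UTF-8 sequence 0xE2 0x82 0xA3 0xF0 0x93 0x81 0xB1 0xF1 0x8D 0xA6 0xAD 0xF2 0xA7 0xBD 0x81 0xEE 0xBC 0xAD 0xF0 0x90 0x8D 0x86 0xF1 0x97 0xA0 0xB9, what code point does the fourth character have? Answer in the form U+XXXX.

Offset 0: leading byte 0xE2 = 11100010 → 3-byte char #1 = E2 82 A3.
Offset 3: leading byte 0xF0 = 11110000 → 4-byte char #2 = F0 93 81 B1.
Offset 7: leading byte 0xF1 = 11110001 → 4-byte char #3 = F1 8D A6 AD.
Offset 11: leading byte 0xF2 = 11110010 → 4-byte char #4 = F2 A7 BD 81.
Leading byte 0xF2 = 11110010 matches 11110xxx → 4-byte sequence.
Byte 1: 0xF2 = 11110010, payload 010 (3 bits).
Byte 2: 0xA7 = 10100111 (10xxxxxx ✓), payload 100111.
Byte 3: 0xBD = 10111101 (10xxxxxx ✓), payload 111101.
Byte 4: 0x81 = 10000001 (10xxxxxx ✓), payload 000001.
Concatenate: 010100111111101000001 = 0xA7F41 (21 bits → U+A7F41).

U+A7F41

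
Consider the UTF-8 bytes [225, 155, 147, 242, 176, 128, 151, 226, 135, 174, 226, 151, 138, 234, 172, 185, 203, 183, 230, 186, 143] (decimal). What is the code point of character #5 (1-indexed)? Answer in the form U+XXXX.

Offset 0: leading byte 0xE1 = 11100001 → 3-byte char #1 = E1 9B 93.
Offset 3: leading byte 0xF2 = 11110010 → 4-byte char #2 = F2 B0 80 97.
Offset 7: leading byte 0xE2 = 11100010 → 3-byte char #3 = E2 87 AE.
Offset 10: leading byte 0xE2 = 11100010 → 3-byte char #4 = E2 97 8A.
Offset 13: leading byte 0xEA = 11101010 → 3-byte char #5 = EA AC B9.
Leading byte 0xEA = 11101010 matches 1110xxxx → 3-byte sequence.
Byte 1: 0xEA = 11101010, payload 1010 (4 bits).
Byte 2: 0xAC = 10101100 (10xxxxxx ✓), payload 101100.
Byte 3: 0xB9 = 10111001 (10xxxxxx ✓), payload 111001.
Concatenate: 1010101100111001 = 0xAB39 (16 bits → U+AB39).

U+AB39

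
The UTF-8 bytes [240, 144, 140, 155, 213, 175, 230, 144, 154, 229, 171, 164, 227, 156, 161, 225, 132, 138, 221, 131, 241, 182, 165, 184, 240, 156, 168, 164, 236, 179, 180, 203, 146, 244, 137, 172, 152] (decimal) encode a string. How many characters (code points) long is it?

12

Byte at offset 0: 0xF0 = 11110000 → 4-byte char (#1). Advance 4.
Byte at offset 4: 0xD5 = 11010101 → 2-byte char (#2). Advance 2.
Byte at offset 6: 0xE6 = 11100110 → 3-byte char (#3). Advance 3.
Byte at offset 9: 0xE5 = 11100101 → 3-byte char (#4). Advance 3.
Byte at offset 12: 0xE3 = 11100011 → 3-byte char (#5). Advance 3.
Byte at offset 15: 0xE1 = 11100001 → 3-byte char (#6). Advance 3.
Byte at offset 18: 0xDD = 11011101 → 2-byte char (#7). Advance 2.
Byte at offset 20: 0xF1 = 11110001 → 4-byte char (#8). Advance 4.
Byte at offset 24: 0xF0 = 11110000 → 4-byte char (#9). Advance 4.
Byte at offset 28: 0xEC = 11101100 → 3-byte char (#10). Advance 3.
Byte at offset 31: 0xCB = 11001011 → 2-byte char (#11). Advance 2.
Byte at offset 33: 0xF4 = 11110100 → 4-byte char (#12). Advance 4.
Reached end at offset 37 after 12 code points.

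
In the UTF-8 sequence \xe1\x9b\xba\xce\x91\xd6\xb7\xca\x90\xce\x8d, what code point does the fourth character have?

Offset 0: leading byte 0xE1 = 11100001 → 3-byte char #1 = E1 9B BA.
Offset 3: leading byte 0xCE = 11001110 → 2-byte char #2 = CE 91.
Offset 5: leading byte 0xD6 = 11010110 → 2-byte char #3 = D6 B7.
Offset 7: leading byte 0xCA = 11001010 → 2-byte char #4 = CA 90.
Leading byte 0xCA = 11001010 matches 110xxxxx → 2-byte sequence.
Byte 1: 0xCA = 11001010, payload 01010 (5 bits).
Byte 2: 0x90 = 10010000 (10xxxxxx ✓), payload 010000.
Concatenate: 01010010000 = 0x290 (11 bits → U+0290).

U+0290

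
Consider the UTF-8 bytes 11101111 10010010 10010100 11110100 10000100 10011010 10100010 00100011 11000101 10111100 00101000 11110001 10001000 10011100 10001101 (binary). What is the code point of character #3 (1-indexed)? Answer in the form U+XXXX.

U+0023

Offset 0: leading byte 0xEF = 11101111 → 3-byte char #1 = EF 92 94.
Offset 3: leading byte 0xF4 = 11110100 → 4-byte char #2 = F4 84 9A A2.
Offset 7: leading byte 0x23 = 00100011 → 1-byte char #3 = 23.
Leading byte 0x23 = 00100011 matches 0xxxxxxx → 1-byte sequence.
Byte 1: 0x23 = 00100011, payload 0100011 (7 bits).
Concatenate: 0100011 = 0x23 (7 bits → U+0023).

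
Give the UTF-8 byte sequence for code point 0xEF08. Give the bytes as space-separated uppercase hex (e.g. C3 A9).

EE BC 88

U+EF08 = 0xEF08 = 61192 decimal. In range U+0800–U+FFFF → 3-byte form: 1110xxxx 10xxxxxx 10xxxxxx.
Binary (16 bits): 1110111100001000.
Split 4+6+6: 1110 | 111100 | 001000.
Byte 1: 11101110 = 0xEE.
Byte 2: 10111100 = 0xBC.
Byte 3: 10001000 = 0x88.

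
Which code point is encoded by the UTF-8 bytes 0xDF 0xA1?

Leading byte 0xDF = 11011111 matches 110xxxxx → 2-byte sequence.
Byte 1: 0xDF = 11011111, payload 11111 (5 bits).
Byte 2: 0xA1 = 10100001 (10xxxxxx ✓), payload 100001.
Concatenate: 11111100001 = 0x7E1 (11 bits → U+07E1).

U+07E1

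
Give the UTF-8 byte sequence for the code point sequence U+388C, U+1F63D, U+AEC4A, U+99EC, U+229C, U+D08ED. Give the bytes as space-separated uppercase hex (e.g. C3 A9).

U+388C: 3-byte form → E3 A2 8C.
U+1F63D: 4-byte form → F0 9F 98 BD.
U+AEC4A: 4-byte form → F2 AE B1 8A.
U+99EC: 3-byte form → E9 A7 AC.
U+229C: 3-byte form → E2 8A 9C.
U+D08ED: 4-byte form → F3 90 A3 AD.
Concatenated (21 bytes): E3 A2 8C F0 9F 98 BD F2 AE B1 8A E9 A7 AC E2 8A 9C F3 90 A3 AD.

E3 A2 8C F0 9F 98 BD F2 AE B1 8A E9 A7 AC E2 8A 9C F3 90 A3 AD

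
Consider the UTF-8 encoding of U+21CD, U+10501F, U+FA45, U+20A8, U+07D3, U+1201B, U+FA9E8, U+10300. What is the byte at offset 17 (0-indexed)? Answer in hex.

U+21CD → 3-byte form E2 87 8D at offsets 0–2.
U+10501F → 4-byte form F4 85 80 9F at offsets 3–6.
U+FA45 → 3-byte form EF A9 85 at offsets 7–9.
U+20A8 → 3-byte form E2 82 A8 at offsets 10–12.
U+07D3 → 2-byte form DF 93 at offsets 13–14.
U+1201B → 4-byte form F0 92 80 9B at offsets 15–18.
Offset 17 falls in char 6's range; it's byte 3 of F0 92 80 9B = 0x80.

0x80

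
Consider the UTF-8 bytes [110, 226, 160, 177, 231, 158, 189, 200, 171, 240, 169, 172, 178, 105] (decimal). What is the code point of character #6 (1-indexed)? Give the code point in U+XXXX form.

U+0069

Offset 0: leading byte 0x6E = 01101110 → 1-byte char #1 = 6E.
Offset 1: leading byte 0xE2 = 11100010 → 3-byte char #2 = E2 A0 B1.
Offset 4: leading byte 0xE7 = 11100111 → 3-byte char #3 = E7 9E BD.
Offset 7: leading byte 0xC8 = 11001000 → 2-byte char #4 = C8 AB.
Offset 9: leading byte 0xF0 = 11110000 → 4-byte char #5 = F0 A9 AC B2.
Offset 13: leading byte 0x69 = 01101001 → 1-byte char #6 = 69.
Leading byte 0x69 = 01101001 matches 0xxxxxxx → 1-byte sequence.
Byte 1: 0x69 = 01101001, payload 1101001 (7 bits).
Concatenate: 1101001 = 0x69 (7 bits → U+0069).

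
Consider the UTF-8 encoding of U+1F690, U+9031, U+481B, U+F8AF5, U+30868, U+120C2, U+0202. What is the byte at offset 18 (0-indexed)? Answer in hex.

0xF0

U+1F690 → 4-byte form F0 9F 9A 90 at offsets 0–3.
U+9031 → 3-byte form E9 80 B1 at offsets 4–6.
U+481B → 3-byte form E4 A0 9B at offsets 7–9.
U+F8AF5 → 4-byte form F3 B8 AB B5 at offsets 10–13.
U+30868 → 4-byte form F0 B0 A1 A8 at offsets 14–17.
U+120C2 → 4-byte form F0 92 83 82 at offsets 18–21.
Offset 18 falls in char 6's range; it's byte 1 of F0 92 83 82 = 0xF0.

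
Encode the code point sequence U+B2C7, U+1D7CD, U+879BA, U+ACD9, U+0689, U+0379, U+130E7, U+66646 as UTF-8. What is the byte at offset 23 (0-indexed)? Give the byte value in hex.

U+B2C7 → 3-byte form EB 8B 87 at offsets 0–2.
U+1D7CD → 4-byte form F0 9D 9F 8D at offsets 3–6.
U+879BA → 4-byte form F2 87 A6 BA at offsets 7–10.
U+ACD9 → 3-byte form EA B3 99 at offsets 11–13.
U+0689 → 2-byte form DA 89 at offsets 14–15.
U+0379 → 2-byte form CD B9 at offsets 16–17.
U+130E7 → 4-byte form F0 93 83 A7 at offsets 18–21.
U+66646 → 4-byte form F1 A6 99 86 at offsets 22–25.
Offset 23 falls in char 8's range; it's byte 2 of F1 A6 99 86 = 0xA6.

0xA6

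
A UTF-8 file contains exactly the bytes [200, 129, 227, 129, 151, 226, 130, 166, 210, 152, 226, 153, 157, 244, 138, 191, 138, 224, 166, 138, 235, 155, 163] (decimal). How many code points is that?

8

Byte at offset 0: 0xC8 = 11001000 → 2-byte char (#1). Advance 2.
Byte at offset 2: 0xE3 = 11100011 → 3-byte char (#2). Advance 3.
Byte at offset 5: 0xE2 = 11100010 → 3-byte char (#3). Advance 3.
Byte at offset 8: 0xD2 = 11010010 → 2-byte char (#4). Advance 2.
Byte at offset 10: 0xE2 = 11100010 → 3-byte char (#5). Advance 3.
Byte at offset 13: 0xF4 = 11110100 → 4-byte char (#6). Advance 4.
Byte at offset 17: 0xE0 = 11100000 → 3-byte char (#7). Advance 3.
Byte at offset 20: 0xEB = 11101011 → 3-byte char (#8). Advance 3.
Reached end at offset 23 after 8 code points.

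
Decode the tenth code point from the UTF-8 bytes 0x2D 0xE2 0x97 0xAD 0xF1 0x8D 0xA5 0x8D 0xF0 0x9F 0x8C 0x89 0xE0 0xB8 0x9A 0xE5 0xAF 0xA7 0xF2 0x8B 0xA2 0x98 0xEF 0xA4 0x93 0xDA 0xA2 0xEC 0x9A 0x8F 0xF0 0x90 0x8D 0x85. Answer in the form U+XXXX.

U+C68F

Offset 0: leading byte 0x2D = 00101101 → 1-byte char #1 = 2D.
Offset 1: leading byte 0xE2 = 11100010 → 3-byte char #2 = E2 97 AD.
Offset 4: leading byte 0xF1 = 11110001 → 4-byte char #3 = F1 8D A5 8D.
Offset 8: leading byte 0xF0 = 11110000 → 4-byte char #4 = F0 9F 8C 89.
Offset 12: leading byte 0xE0 = 11100000 → 3-byte char #5 = E0 B8 9A.
Offset 15: leading byte 0xE5 = 11100101 → 3-byte char #6 = E5 AF A7.
Offset 18: leading byte 0xF2 = 11110010 → 4-byte char #7 = F2 8B A2 98.
Offset 22: leading byte 0xEF = 11101111 → 3-byte char #8 = EF A4 93.
Offset 25: leading byte 0xDA = 11011010 → 2-byte char #9 = DA A2.
Offset 27: leading byte 0xEC = 11101100 → 3-byte char #10 = EC 9A 8F.
Leading byte 0xEC = 11101100 matches 1110xxxx → 3-byte sequence.
Byte 1: 0xEC = 11101100, payload 1100 (4 bits).
Byte 2: 0x9A = 10011010 (10xxxxxx ✓), payload 011010.
Byte 3: 0x8F = 10001111 (10xxxxxx ✓), payload 001111.
Concatenate: 1100011010001111 = 0xC68F (16 bits → U+C68F).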